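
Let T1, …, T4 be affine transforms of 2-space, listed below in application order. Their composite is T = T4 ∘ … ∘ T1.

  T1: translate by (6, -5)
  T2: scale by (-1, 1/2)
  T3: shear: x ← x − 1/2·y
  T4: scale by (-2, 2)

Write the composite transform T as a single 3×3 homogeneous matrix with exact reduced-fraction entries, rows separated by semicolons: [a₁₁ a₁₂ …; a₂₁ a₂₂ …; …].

T1 = [1 0 6; 0 1 -5; 0 0 1]
T2·T1 = [-1 0 -6; 0 1/2 -5/2; 0 0 1]
T3·…·T1 = [-1 -1/4 -19/4; 0 1/2 -5/2; 0 0 1]
T4·…·T1 = [2 1/2 19/2; 0 1 -5; 0 0 1]

T = [2 1/2 19/2; 0 1 -5; 0 0 1]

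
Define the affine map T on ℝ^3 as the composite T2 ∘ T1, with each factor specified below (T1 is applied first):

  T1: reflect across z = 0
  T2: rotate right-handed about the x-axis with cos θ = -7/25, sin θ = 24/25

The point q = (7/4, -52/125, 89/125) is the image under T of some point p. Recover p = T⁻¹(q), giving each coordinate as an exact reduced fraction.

T1 = [1 0 0 0; 0 1 0 0; 0 0 -1 0; 0 0 0 1]
T2·T1 = [1 0 0 0; 0 -7/25 24/25 0; 0 24/25 7/25 0; 0 0 0 1]
det M = -1; M⁻¹ = [1 0 0 0; 0 -7/25 24/25 0; 0 24/25 7/25 0; 0 0 0 1]
M⁻¹ · (7/4, -52/125, 89/125)ᵀ = (7/4, 4/5, -1/5)ᵀ

p = (7/4, 4/5, -1/5)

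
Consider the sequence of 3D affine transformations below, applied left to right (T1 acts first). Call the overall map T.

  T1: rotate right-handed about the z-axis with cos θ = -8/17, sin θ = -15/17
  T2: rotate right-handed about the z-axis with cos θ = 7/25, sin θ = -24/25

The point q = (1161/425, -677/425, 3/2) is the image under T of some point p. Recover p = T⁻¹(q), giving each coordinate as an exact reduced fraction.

T1 = [-8/17 15/17 0 0; -15/17 -8/17 0 0; 0 0 1 0; 0 0 0 1]
T2·T1 = [-416/425 -87/425 0 0; 87/425 -416/425 0 0; 0 0 1 0; 0 0 0 1]
det M = 1; M⁻¹ = [-416/425 87/425 0 0; -87/425 -416/425 0 0; 0 0 1 0; 0 0 0 1]
M⁻¹ · (1161/425, -677/425, 3/2)ᵀ = (-3, 1, 3/2)ᵀ

p = (-3, 1, 3/2)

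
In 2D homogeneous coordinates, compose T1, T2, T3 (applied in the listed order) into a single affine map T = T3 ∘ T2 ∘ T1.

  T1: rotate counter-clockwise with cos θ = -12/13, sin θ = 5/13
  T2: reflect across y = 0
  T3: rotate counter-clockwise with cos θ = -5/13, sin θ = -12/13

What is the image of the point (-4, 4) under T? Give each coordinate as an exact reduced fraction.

T1 rotate counter-clockwise with cos θ = -12/13, sin θ = 5/13: (-4, 4) → (28/13, -68/13)
T2 reflect across y = 0: (28/13, -68/13) → (28/13, 68/13)
T3 rotate counter-clockwise with cos θ = -5/13, sin θ = -12/13: (28/13, 68/13) → (4, -4)

T(p) = (4, -4)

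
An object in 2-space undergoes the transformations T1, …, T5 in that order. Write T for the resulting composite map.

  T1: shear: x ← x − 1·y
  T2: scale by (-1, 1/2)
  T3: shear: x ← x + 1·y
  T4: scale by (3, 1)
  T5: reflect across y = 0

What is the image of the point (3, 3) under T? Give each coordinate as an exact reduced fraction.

T1 shear: x ← x − 1·y: (3, 3) → (0, 3)
T2 scale by (-1, 1/2): (0, 3) → (0, 3/2)
T3 shear: x ← x + 1·y: (0, 3/2) → (3/2, 3/2)
T4 scale by (3, 1): (3/2, 3/2) → (9/2, 3/2)
T5 reflect across y = 0: (9/2, 3/2) → (9/2, -3/2)

T(p) = (9/2, -3/2)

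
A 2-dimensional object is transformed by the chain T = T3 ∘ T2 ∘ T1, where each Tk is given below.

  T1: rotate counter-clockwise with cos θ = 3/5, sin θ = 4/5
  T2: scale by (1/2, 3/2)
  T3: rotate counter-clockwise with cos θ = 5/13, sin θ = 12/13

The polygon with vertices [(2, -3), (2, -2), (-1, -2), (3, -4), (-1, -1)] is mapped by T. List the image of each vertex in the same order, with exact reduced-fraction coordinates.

T1 rotate counter-clockwise with cos θ = 3/5, sin θ = 4/5: (2, -3) → (18/5, -1/5); (2, -2) → (14/5, 2/5); (-1, -2) → (1, -2); (3, -4) → (5, 0); (-1, -1) → (1/5, -7/5)
T2 scale by (1/2, 3/2): (18/5, -1/5) → (9/5, -3/10); (14/5, 2/5) → (7/5, 3/5); (1, -2) → (1/2, -3); (5, 0) → (5/2, 0); (1/5, -7/5) → (1/10, -21/10)
T3 rotate counter-clockwise with cos θ = 5/13, sin θ = 12/13: (9/5, -3/10) → (63/65, 201/130); (7/5, 3/5) → (-1/65, 99/65); (1/2, -3) → (77/26, -9/13); (5/2, 0) → (25/26, 30/13); (1/10, -21/10) → (257/130, -93/130)

image vertices: (63/65, 201/130), (-1/65, 99/65), (77/26, -9/13), (25/26, 30/13), (257/130, -93/130)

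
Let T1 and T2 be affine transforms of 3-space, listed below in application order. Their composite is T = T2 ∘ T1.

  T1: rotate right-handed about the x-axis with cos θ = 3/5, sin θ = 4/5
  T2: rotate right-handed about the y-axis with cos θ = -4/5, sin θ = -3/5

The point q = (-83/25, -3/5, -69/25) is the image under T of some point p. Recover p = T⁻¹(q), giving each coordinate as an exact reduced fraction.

T1 = [1 0 0 0; 0 3/5 -4/5 0; 0 4/5 3/5 0; 0 0 0 1]
T2·T1 = [-4/5 -12/25 -9/25 0; 0 3/5 -4/5 0; 3/5 -16/25 -12/25 0; 0 0 0 1]
det M = 1; M⁻¹ = [-4/5 0 3/5 0; -12/25 3/5 -16/25 0; -9/25 -4/5 -12/25 0; 0 0 0 1]
M⁻¹ · (-83/25, -3/5, -69/25)ᵀ = (1, 3, 3)ᵀ

p = (1, 3, 3)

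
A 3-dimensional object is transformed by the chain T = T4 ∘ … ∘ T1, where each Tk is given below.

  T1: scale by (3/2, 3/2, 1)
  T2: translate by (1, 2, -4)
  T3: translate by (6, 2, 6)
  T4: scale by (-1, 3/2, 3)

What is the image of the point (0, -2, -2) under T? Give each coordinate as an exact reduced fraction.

T(p) = (-7, 3/2, 0)

T1 scale by (3/2, 3/2, 1): (0, -2, -2) → (0, -3, -2)
T2 translate by (1, 2, -4): (0, -3, -2) → (1, -1, -6)
T3 translate by (6, 2, 6): (1, -1, -6) → (7, 1, 0)
T4 scale by (-1, 3/2, 3): (7, 1, 0) → (-7, 3/2, 0)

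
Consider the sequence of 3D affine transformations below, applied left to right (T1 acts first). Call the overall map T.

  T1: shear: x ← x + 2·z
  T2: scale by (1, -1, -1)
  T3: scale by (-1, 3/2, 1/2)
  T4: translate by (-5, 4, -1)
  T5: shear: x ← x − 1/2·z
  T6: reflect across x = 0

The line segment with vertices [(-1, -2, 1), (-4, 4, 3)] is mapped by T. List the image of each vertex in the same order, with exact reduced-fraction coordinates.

T1 shear: x ← x + 2·z: (-1, -2, 1) → (1, -2, 1); (-4, 4, 3) → (2, 4, 3)
T2 scale by (1, -1, -1): (1, -2, 1) → (1, 2, -1); (2, 4, 3) → (2, -4, -3)
T3 scale by (-1, 3/2, 1/2): (1, 2, -1) → (-1, 3, -1/2); (2, -4, -3) → (-2, -6, -3/2)
T4 translate by (-5, 4, -1): (-1, 3, -1/2) → (-6, 7, -3/2); (-2, -6, -3/2) → (-7, -2, -5/2)
T5 shear: x ← x − 1/2·z: (-6, 7, -3/2) → (-21/4, 7, -3/2); (-7, -2, -5/2) → (-23/4, -2, -5/2)
T6 reflect across x = 0: (-21/4, 7, -3/2) → (21/4, 7, -3/2); (-23/4, -2, -5/2) → (23/4, -2, -5/2)

image vertices: (21/4, 7, -3/2), (23/4, -2, -5/2)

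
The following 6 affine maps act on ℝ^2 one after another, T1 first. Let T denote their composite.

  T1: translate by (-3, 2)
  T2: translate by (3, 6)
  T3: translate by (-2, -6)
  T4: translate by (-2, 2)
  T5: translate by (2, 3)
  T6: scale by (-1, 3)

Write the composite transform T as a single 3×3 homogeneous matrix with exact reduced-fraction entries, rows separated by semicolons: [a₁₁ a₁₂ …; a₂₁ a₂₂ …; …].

T = [-1 0 2; 0 3 21; 0 0 1]

T1 = [1 0 -3; 0 1 2; 0 0 1]
T2·T1 = [1 0 0; 0 1 8; 0 0 1]
T3·…·T1 = [1 0 -2; 0 1 2; 0 0 1]
T4·…·T1 = [1 0 -4; 0 1 4; 0 0 1]
T5·…·T1 = [1 0 -2; 0 1 7; 0 0 1]
T6·…·T1 = [-1 0 2; 0 3 21; 0 0 1]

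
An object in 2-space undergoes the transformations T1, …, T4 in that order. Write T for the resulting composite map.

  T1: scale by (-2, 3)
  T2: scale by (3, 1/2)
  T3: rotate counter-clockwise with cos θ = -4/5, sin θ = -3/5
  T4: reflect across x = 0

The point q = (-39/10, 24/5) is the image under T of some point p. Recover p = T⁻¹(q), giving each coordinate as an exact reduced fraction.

T1 = [-2 0 0; 0 3 0; 0 0 1]
T2·T1 = [-6 0 0; 0 3/2 0; 0 0 1]
T3·…·T1 = [24/5 9/10 0; 18/5 -6/5 0; 0 0 1]
T4·…·T1 = [-24/5 -9/10 0; 18/5 -6/5 0; 0 0 1]
det M = 9; M⁻¹ = [-2/15 1/10 0; -2/5 -8/15 0; 0 0 1]
M⁻¹ · (-39/10, 24/5)ᵀ = (1, -1)ᵀ

p = (1, -1)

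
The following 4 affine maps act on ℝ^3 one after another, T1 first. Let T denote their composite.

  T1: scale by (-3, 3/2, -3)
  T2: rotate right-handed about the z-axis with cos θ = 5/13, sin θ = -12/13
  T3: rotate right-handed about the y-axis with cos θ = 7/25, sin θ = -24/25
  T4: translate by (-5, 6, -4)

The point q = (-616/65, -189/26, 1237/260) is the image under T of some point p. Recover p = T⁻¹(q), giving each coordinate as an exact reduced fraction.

T1 = [-3 0 0 0; 0 3/2 0 0; 0 0 -3 0; 0 0 0 1]
T2·T1 = [-15/13 18/13 0 0; 36/13 15/26 0 0; 0 0 -3 0; 0 0 0 1]
T3·…·T1 = [-21/65 126/325 72/25 0; 36/13 15/26 0 0; -72/65 432/325 -21/25 0; 0 0 0 1]
T4·…·T1 = [-21/65 126/325 72/25 -5; 36/13 15/26 0 6; -72/65 432/325 -21/25 -4; 0 0 0 1]
det M = 27/2; M⁻¹ = [-7/195 4/13 -8/65 -491/195; 56/325 10/39 192/325 548/325; 8/25 0 -7/75 92/75; 0 0 0 1]
M⁻¹ · (-616/65, -189/26, 1237/260)ᵀ = (-5, 1, -9/4)ᵀ

p = (-5, 1, -9/4)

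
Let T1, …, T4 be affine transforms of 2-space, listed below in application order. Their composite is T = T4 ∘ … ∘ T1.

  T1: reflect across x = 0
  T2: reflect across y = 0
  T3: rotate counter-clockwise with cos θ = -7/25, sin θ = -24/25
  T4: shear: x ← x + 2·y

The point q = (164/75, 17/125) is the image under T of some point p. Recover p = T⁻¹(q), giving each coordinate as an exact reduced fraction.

p = (2/3, -9/5)

T1 = [-1 0 0; 0 1 0; 0 0 1]
T2·T1 = [-1 0 0; 0 -1 0; 0 0 1]
T3·…·T1 = [7/25 -24/25 0; 24/25 7/25 0; 0 0 1]
T4·…·T1 = [11/5 -2/5 0; 24/25 7/25 0; 0 0 1]
det M = 1; M⁻¹ = [7/25 2/5 0; -24/25 11/5 0; 0 0 1]
M⁻¹ · (164/75, 17/125)ᵀ = (2/3, -9/5)ᵀ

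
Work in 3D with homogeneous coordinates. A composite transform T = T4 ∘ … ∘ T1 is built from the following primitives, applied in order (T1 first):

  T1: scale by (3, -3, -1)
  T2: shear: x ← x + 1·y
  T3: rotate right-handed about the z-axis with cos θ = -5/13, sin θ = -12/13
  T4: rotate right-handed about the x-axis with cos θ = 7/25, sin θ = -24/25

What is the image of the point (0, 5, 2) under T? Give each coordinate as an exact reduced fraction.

T(p) = (-105/13, 1161/325, -6302/325)

T1 scale by (3, -3, -1): (0, 5, 2) → (0, -15, -2)
T2 shear: x ← x + 1·y: (0, -15, -2) → (-15, -15, -2)
T3 rotate right-handed about the z-axis with cos θ = -5/13, sin θ = -12/13: (-15, -15, -2) → (-105/13, 255/13, -2)
T4 rotate right-handed about the x-axis with cos θ = 7/25, sin θ = -24/25: (-105/13, 255/13, -2) → (-105/13, 1161/325, -6302/325)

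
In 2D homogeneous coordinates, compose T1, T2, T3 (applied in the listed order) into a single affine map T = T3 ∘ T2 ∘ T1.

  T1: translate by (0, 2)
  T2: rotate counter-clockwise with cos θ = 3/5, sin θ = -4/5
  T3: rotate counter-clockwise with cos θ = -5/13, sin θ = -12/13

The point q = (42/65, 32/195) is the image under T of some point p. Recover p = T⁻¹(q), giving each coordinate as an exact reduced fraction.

T1 = [1 0 0; 0 1 2; 0 0 1]
T2·T1 = [3/5 4/5 8/5; -4/5 3/5 6/5; 0 0 1]
T3·…·T1 = [-63/65 16/65 32/65; -16/65 -63/65 -126/65; 0 0 1]
det M = 1; M⁻¹ = [-63/65 -16/65 0; 16/65 -63/65 -2; 0 0 1]
M⁻¹ · (42/65, 32/195)ᵀ = (-2/3, -2)ᵀ

p = (-2/3, -2)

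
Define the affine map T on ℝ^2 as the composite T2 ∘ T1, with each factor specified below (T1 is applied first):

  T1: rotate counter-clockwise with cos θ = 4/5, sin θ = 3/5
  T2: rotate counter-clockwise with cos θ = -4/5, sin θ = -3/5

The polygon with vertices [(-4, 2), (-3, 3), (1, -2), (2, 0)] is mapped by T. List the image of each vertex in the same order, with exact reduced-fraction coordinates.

image vertices: (76/25, 82/25), (93/25, 51/25), (-11/5, -2/5), (-14/25, -48/25)

T1 rotate counter-clockwise with cos θ = 4/5, sin θ = 3/5: (-4, 2) → (-22/5, -4/5); (-3, 3) → (-21/5, 3/5); (1, -2) → (2, -1); (2, 0) → (8/5, 6/5)
T2 rotate counter-clockwise with cos θ = -4/5, sin θ = -3/5: (-22/5, -4/5) → (76/25, 82/25); (-21/5, 3/5) → (93/25, 51/25); (2, -1) → (-11/5, -2/5); (8/5, 6/5) → (-14/25, -48/25)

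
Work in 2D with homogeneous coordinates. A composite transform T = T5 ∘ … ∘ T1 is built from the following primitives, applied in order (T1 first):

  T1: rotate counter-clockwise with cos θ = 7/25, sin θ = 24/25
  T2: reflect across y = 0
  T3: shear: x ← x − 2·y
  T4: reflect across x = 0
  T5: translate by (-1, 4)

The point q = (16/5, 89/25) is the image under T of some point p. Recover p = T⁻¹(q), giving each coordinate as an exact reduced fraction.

p = (-1, 5)

T1 = [7/25 -24/25 0; 24/25 7/25 0; 0 0 1]
T2·T1 = [7/25 -24/25 0; -24/25 -7/25 0; 0 0 1]
T3·…·T1 = [11/5 -2/5 0; -24/25 -7/25 0; 0 0 1]
T4·…·T1 = [-11/5 2/5 0; -24/25 -7/25 0; 0 0 1]
T5·…·T1 = [-11/5 2/5 -1; -24/25 -7/25 4; 0 0 1]
det M = 1; M⁻¹ = [-7/25 -2/5 33/25; 24/25 -11/5 244/25; 0 0 1]
M⁻¹ · (16/5, 89/25)ᵀ = (-1, 5)ᵀ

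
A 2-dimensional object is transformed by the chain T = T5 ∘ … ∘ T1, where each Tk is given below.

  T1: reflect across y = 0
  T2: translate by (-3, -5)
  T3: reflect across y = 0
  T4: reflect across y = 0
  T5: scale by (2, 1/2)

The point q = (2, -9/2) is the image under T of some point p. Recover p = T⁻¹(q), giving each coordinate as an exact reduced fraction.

p = (4, 4)

T1 = [1 0 0; 0 -1 0; 0 0 1]
T2·T1 = [1 0 -3; 0 -1 -5; 0 0 1]
T3·…·T1 = [1 0 -3; 0 1 5; 0 0 1]
T4·…·T1 = [1 0 -3; 0 -1 -5; 0 0 1]
T5·…·T1 = [2 0 -6; 0 -1/2 -5/2; 0 0 1]
det M = -1; M⁻¹ = [1/2 0 3; 0 -2 -5; 0 0 1]
M⁻¹ · (2, -9/2)ᵀ = (4, 4)ᵀ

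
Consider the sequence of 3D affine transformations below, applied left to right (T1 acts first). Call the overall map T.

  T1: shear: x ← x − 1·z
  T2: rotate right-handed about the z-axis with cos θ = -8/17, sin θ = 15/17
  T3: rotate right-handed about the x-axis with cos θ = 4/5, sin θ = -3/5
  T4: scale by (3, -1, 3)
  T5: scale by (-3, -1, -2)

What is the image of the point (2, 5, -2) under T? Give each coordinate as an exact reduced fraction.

T(p) = (963/17, -22/85, 1176/85)

T1 shear: x ← x − 1·z: (2, 5, -2) → (4, 5, -2)
T2 rotate right-handed about the z-axis with cos θ = -8/17, sin θ = 15/17: (4, 5, -2) → (-107/17, 20/17, -2)
T3 rotate right-handed about the x-axis with cos θ = 4/5, sin θ = -3/5: (-107/17, 20/17, -2) → (-107/17, -22/85, -196/85)
T4 scale by (3, -1, 3): (-107/17, -22/85, -196/85) → (-321/17, 22/85, -588/85)
T5 scale by (-3, -1, -2): (-321/17, 22/85, -588/85) → (963/17, -22/85, 1176/85)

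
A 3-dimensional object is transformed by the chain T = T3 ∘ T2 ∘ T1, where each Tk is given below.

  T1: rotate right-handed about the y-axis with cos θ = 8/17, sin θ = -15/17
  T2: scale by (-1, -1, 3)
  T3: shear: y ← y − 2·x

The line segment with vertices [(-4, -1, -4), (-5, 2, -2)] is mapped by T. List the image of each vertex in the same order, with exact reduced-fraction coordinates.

T1 rotate right-handed about the y-axis with cos θ = 8/17, sin θ = -15/17: (-4, -1, -4) → (28/17, -1, -92/17); (-5, 2, -2) → (-10/17, 2, -91/17)
T2 scale by (-1, -1, 3): (28/17, -1, -92/17) → (-28/17, 1, -276/17); (-10/17, 2, -91/17) → (10/17, -2, -273/17)
T3 shear: y ← y − 2·x: (-28/17, 1, -276/17) → (-28/17, 73/17, -276/17); (10/17, -2, -273/17) → (10/17, -54/17, -273/17)

image vertices: (-28/17, 73/17, -276/17), (10/17, -54/17, -273/17)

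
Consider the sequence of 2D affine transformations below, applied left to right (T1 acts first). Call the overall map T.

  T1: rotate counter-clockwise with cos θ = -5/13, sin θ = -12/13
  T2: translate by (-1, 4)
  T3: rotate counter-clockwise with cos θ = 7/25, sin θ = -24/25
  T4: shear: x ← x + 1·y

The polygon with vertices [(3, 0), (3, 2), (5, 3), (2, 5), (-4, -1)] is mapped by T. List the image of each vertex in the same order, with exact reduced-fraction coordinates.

T1 rotate counter-clockwise with cos θ = -5/13, sin θ = -12/13: (3, 0) → (-15/13, -36/13); (3, 2) → (9/13, -46/13); (5, 3) → (11/13, -75/13); (2, 5) → (50/13, -49/13); (-4, -1) → (8/13, 53/13)
T2 translate by (-1, 4): (-15/13, -36/13) → (-28/13, 16/13); (9/13, -46/13) → (-4/13, 6/13); (11/13, -75/13) → (-2/13, -23/13); (50/13, -49/13) → (37/13, 3/13); (8/13, 53/13) → (-5/13, 105/13)
T3 rotate counter-clockwise with cos θ = 7/25, sin θ = -24/25: (-28/13, 16/13) → (188/325, 784/325); (-4/13, 6/13) → (116/325, 138/325); (-2/13, -23/13) → (-566/325, -113/325); (37/13, 3/13) → (331/325, -867/325); (-5/13, 105/13) → (497/65, 171/65)
T4 shear: x ← x + 1·y: (188/325, 784/325) → (972/325, 784/325); (116/325, 138/325) → (254/325, 138/325); (-566/325, -113/325) → (-679/325, -113/325); (331/325, -867/325) → (-536/325, -867/325); (497/65, 171/65) → (668/65, 171/65)

image vertices: (972/325, 784/325), (254/325, 138/325), (-679/325, -113/325), (-536/325, -867/325), (668/65, 171/65)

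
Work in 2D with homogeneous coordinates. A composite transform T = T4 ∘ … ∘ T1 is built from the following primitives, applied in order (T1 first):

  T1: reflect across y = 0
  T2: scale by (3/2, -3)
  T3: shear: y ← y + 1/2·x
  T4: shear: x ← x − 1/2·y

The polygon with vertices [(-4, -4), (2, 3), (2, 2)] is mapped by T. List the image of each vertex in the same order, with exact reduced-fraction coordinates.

image vertices: (3/2, -15), (-9/4, 21/2), (-3/4, 15/2)

T1 reflect across y = 0: (-4, -4) → (-4, 4); (2, 3) → (2, -3); (2, 2) → (2, -2)
T2 scale by (3/2, -3): (-4, 4) → (-6, -12); (2, -3) → (3, 9); (2, -2) → (3, 6)
T3 shear: y ← y + 1/2·x: (-6, -12) → (-6, -15); (3, 9) → (3, 21/2); (3, 6) → (3, 15/2)
T4 shear: x ← x − 1/2·y: (-6, -15) → (3/2, -15); (3, 21/2) → (-9/4, 21/2); (3, 15/2) → (-3/4, 15/2)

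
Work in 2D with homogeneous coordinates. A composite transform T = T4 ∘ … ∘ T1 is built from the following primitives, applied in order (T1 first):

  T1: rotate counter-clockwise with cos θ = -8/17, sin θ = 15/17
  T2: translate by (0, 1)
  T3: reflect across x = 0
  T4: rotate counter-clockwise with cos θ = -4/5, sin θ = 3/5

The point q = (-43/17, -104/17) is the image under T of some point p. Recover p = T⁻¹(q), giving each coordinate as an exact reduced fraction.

p = (4, -4)

T1 = [-8/17 -15/17 0; 15/17 -8/17 0; 0 0 1]
T2·T1 = [-8/17 -15/17 0; 15/17 -8/17 1; 0 0 1]
T3·…·T1 = [8/17 15/17 0; 15/17 -8/17 1; 0 0 1]
T4·…·T1 = [-77/85 -36/85 -3/5; -36/85 77/85 -4/5; 0 0 1]
det M = -1; M⁻¹ = [-77/85 -36/85 -15/17; -36/85 77/85 8/17; 0 0 1]
M⁻¹ · (-43/17, -104/17)ᵀ = (4, -4)ᵀ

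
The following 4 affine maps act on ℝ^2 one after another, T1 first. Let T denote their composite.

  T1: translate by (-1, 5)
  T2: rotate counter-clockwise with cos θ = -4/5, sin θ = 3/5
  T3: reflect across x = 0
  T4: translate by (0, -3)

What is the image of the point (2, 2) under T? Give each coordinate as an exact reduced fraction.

T1 translate by (-1, 5): (2, 2) → (1, 7)
T2 rotate counter-clockwise with cos θ = -4/5, sin θ = 3/5: (1, 7) → (-5, -5)
T3 reflect across x = 0: (-5, -5) → (5, -5)
T4 translate by (0, -3): (5, -5) → (5, -8)

T(p) = (5, -8)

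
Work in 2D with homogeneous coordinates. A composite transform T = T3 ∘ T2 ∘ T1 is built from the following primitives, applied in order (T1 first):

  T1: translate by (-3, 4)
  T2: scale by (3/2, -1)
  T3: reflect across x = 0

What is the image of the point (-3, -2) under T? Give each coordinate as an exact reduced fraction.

T1 translate by (-3, 4): (-3, -2) → (-6, 2)
T2 scale by (3/2, -1): (-6, 2) → (-9, -2)
T3 reflect across x = 0: (-9, -2) → (9, -2)

T(p) = (9, -2)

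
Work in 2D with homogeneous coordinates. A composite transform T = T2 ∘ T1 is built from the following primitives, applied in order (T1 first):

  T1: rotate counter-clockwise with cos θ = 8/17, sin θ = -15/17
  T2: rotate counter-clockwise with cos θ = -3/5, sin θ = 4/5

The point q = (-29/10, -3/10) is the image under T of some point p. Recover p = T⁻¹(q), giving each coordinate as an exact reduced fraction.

p = (-3/2, 5/2)

T1 = [8/17 15/17 0; -15/17 8/17 0; 0 0 1]
T2·T1 = [36/85 -77/85 0; 77/85 36/85 0; 0 0 1]
det M = 1; M⁻¹ = [36/85 77/85 0; -77/85 36/85 0; 0 0 1]
M⁻¹ · (-29/10, -3/10)ᵀ = (-3/2, 5/2)ᵀ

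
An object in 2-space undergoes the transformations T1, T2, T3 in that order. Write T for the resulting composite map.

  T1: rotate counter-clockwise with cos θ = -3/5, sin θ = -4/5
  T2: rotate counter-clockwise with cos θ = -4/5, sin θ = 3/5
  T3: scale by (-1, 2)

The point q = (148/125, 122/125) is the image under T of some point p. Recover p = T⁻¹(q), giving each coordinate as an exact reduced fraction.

p = (-1, 4/5)

T1 = [-3/5 4/5 0; -4/5 -3/5 0; 0 0 1]
T2·T1 = [24/25 -7/25 0; 7/25 24/25 0; 0 0 1]
T3·…·T1 = [-24/25 7/25 0; 14/25 48/25 0; 0 0 1]
det M = -2; M⁻¹ = [-24/25 7/50 0; 7/25 12/25 0; 0 0 1]
M⁻¹ · (148/125, 122/125)ᵀ = (-1, 4/5)ᵀ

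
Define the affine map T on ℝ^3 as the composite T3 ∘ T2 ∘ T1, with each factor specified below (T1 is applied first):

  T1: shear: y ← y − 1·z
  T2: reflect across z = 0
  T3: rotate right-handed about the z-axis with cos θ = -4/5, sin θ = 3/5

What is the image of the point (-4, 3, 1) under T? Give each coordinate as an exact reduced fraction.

T1 shear: y ← y − 1·z: (-4, 3, 1) → (-4, 2, 1)
T2 reflect across z = 0: (-4, 2, 1) → (-4, 2, -1)
T3 rotate right-handed about the z-axis with cos θ = -4/5, sin θ = 3/5: (-4, 2, -1) → (2, -4, -1)

T(p) = (2, -4, -1)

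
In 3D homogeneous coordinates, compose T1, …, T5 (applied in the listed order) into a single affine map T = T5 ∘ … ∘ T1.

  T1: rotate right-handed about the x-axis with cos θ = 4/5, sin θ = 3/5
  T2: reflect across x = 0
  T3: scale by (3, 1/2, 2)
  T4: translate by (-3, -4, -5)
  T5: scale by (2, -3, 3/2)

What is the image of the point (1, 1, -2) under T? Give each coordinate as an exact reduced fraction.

T1 rotate right-handed about the x-axis with cos θ = 4/5, sin θ = 3/5: (1, 1, -2) → (1, 2, -1)
T2 reflect across x = 0: (1, 2, -1) → (-1, 2, -1)
T3 scale by (3, 1/2, 2): (-1, 2, -1) → (-3, 1, -2)
T4 translate by (-3, -4, -5): (-3, 1, -2) → (-6, -3, -7)
T5 scale by (2, -3, 3/2): (-6, -3, -7) → (-12, 9, -21/2)

T(p) = (-12, 9, -21/2)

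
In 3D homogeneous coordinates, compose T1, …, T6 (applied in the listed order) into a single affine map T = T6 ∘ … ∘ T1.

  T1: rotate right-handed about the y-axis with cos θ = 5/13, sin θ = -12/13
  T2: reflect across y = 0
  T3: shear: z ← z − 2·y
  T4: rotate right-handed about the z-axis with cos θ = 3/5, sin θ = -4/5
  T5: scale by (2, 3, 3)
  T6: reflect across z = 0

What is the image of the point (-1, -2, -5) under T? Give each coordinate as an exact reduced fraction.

T(p) = (538/65, -426/65, 267/13)

T1 rotate right-handed about the y-axis with cos θ = 5/13, sin θ = -12/13: (-1, -2, -5) → (55/13, -2, -37/13)
T2 reflect across y = 0: (55/13, -2, -37/13) → (55/13, 2, -37/13)
T3 shear: z ← z − 2·y: (55/13, 2, -37/13) → (55/13, 2, -89/13)
T4 rotate right-handed about the z-axis with cos θ = 3/5, sin θ = -4/5: (55/13, 2, -89/13) → (269/65, -142/65, -89/13)
T5 scale by (2, 3, 3): (269/65, -142/65, -89/13) → (538/65, -426/65, -267/13)
T6 reflect across z = 0: (538/65, -426/65, -267/13) → (538/65, -426/65, 267/13)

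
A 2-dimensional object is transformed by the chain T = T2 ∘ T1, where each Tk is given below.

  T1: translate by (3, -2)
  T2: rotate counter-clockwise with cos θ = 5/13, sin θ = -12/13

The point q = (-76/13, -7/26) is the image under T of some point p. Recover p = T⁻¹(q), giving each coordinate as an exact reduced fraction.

T1 = [1 0 3; 0 1 -2; 0 0 1]
T2·T1 = [5/13 12/13 -9/13; -12/13 5/13 -46/13; 0 0 1]
det M = 1; M⁻¹ = [5/13 -12/13 -3; 12/13 5/13 2; 0 0 1]
M⁻¹ · (-76/13, -7/26)ᵀ = (-5, -7/2)ᵀ

p = (-5, -7/2)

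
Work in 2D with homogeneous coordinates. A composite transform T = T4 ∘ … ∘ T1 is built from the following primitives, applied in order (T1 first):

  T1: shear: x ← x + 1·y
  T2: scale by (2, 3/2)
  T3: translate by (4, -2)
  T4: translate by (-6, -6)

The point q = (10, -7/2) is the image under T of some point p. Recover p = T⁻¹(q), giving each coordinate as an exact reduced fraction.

T1 = [1 1 0; 0 1 0; 0 0 1]
T2·T1 = [2 2 0; 0 3/2 0; 0 0 1]
T3·…·T1 = [2 2 4; 0 3/2 -2; 0 0 1]
T4·…·T1 = [2 2 -2; 0 3/2 -8; 0 0 1]
det M = 3; M⁻¹ = [1/2 -2/3 -13/3; 0 2/3 16/3; 0 0 1]
M⁻¹ · (10, -7/2)ᵀ = (3, 3)ᵀ

p = (3, 3)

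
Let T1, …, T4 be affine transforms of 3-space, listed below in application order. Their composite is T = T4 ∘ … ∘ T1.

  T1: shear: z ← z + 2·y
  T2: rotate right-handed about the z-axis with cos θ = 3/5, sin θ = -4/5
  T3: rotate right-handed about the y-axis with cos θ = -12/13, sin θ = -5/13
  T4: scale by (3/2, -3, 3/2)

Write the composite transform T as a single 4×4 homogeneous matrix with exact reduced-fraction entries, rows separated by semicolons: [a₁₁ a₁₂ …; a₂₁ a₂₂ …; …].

T = [-54/65 -147/65 -15/26 0; 12/5 -9/5 0 0; 9/26 -30/13 -18/13 0; 0 0 0 1]

T1 = [1 0 0 0; 0 1 0 0; 0 2 1 0; 0 0 0 1]
T2·T1 = [3/5 4/5 0 0; -4/5 3/5 0 0; 0 2 1 0; 0 0 0 1]
T3·…·T1 = [-36/65 -98/65 -5/13 0; -4/5 3/5 0 0; 3/13 -20/13 -12/13 0; 0 0 0 1]
T4·…·T1 = [-54/65 -147/65 -15/26 0; 12/5 -9/5 0 0; 9/26 -30/13 -18/13 0; 0 0 0 1]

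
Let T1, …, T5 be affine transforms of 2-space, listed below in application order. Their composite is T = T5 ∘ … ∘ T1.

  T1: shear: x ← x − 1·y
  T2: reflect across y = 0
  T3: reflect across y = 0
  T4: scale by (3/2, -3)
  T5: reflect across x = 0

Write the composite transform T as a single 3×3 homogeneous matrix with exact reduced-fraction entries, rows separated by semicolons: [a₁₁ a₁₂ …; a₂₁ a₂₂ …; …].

T1 = [1 -1 0; 0 1 0; 0 0 1]
T2·T1 = [1 -1 0; 0 -1 0; 0 0 1]
T3·…·T1 = [1 -1 0; 0 1 0; 0 0 1]
T4·…·T1 = [3/2 -3/2 0; 0 -3 0; 0 0 1]
T5·…·T1 = [-3/2 3/2 0; 0 -3 0; 0 0 1]

T = [-3/2 3/2 0; 0 -3 0; 0 0 1]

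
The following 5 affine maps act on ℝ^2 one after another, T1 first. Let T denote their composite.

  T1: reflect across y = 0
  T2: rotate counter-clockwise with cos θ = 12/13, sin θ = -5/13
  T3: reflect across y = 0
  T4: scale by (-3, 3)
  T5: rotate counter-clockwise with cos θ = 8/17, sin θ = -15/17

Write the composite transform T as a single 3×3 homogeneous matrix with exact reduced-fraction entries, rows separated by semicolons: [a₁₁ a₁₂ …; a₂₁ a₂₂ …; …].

T = [-63/221 660/221 0; 660/221 63/221 0; 0 0 1]

T1 = [1 0 0; 0 -1 0; 0 0 1]
T2·T1 = [12/13 -5/13 0; -5/13 -12/13 0; 0 0 1]
T3·…·T1 = [12/13 -5/13 0; 5/13 12/13 0; 0 0 1]
T4·…·T1 = [-36/13 15/13 0; 15/13 36/13 0; 0 0 1]
T5·…·T1 = [-63/221 660/221 0; 660/221 63/221 0; 0 0 1]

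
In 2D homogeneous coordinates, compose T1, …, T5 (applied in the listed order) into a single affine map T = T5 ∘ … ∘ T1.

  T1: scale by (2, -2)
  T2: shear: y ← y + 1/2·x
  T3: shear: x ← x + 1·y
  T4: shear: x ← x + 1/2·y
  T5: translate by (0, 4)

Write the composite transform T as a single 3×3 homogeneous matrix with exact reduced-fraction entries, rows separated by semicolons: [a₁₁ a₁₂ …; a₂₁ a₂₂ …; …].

T = [7/2 -3 0; 1 -2 4; 0 0 1]

T1 = [2 0 0; 0 -2 0; 0 0 1]
T2·T1 = [2 0 0; 1 -2 0; 0 0 1]
T3·…·T1 = [3 -2 0; 1 -2 0; 0 0 1]
T4·…·T1 = [7/2 -3 0; 1 -2 0; 0 0 1]
T5·…·T1 = [7/2 -3 0; 1 -2 4; 0 0 1]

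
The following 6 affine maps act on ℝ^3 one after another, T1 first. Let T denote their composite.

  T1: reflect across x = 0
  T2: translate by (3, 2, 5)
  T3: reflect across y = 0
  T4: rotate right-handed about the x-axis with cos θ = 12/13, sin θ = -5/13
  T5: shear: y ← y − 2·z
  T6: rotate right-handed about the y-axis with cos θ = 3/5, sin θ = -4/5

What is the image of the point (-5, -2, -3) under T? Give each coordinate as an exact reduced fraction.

T1 reflect across x = 0: (-5, -2, -3) → (5, -2, -3)
T2 translate by (3, 2, 5): (5, -2, -3) → (8, 0, 2)
T3 reflect across y = 0: (8, 0, 2) → (8, 0, 2)
T4 rotate right-handed about the x-axis with cos θ = 12/13, sin θ = -5/13: (8, 0, 2) → (8, 10/13, 24/13)
T5 shear: y ← y − 2·z: (8, 10/13, 24/13) → (8, -38/13, 24/13)
T6 rotate right-handed about the y-axis with cos θ = 3/5, sin θ = -4/5: (8, -38/13, 24/13) → (216/65, -38/13, 488/65)

T(p) = (216/65, -38/13, 488/65)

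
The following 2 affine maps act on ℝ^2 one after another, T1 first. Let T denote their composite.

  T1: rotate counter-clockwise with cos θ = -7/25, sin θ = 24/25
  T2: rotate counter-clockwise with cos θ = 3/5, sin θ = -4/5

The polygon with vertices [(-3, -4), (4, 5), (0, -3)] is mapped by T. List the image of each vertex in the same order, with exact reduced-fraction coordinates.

T1 rotate counter-clockwise with cos θ = -7/25, sin θ = 24/25: (-3, -4) → (117/25, -44/25); (4, 5) → (-148/25, 61/25); (0, -3) → (72/25, 21/25)
T2 rotate counter-clockwise with cos θ = 3/5, sin θ = -4/5: (117/25, -44/25) → (7/5, -24/5); (-148/25, 61/25) → (-8/5, 31/5); (72/25, 21/25) → (12/5, -9/5)

image vertices: (7/5, -24/5), (-8/5, 31/5), (12/5, -9/5)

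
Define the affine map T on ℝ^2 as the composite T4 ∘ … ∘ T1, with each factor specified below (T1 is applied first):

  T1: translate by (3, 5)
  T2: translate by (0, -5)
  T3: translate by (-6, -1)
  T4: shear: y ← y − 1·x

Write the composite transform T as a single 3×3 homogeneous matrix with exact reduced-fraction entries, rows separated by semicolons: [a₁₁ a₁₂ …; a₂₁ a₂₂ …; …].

T1 = [1 0 3; 0 1 5; 0 0 1]
T2·T1 = [1 0 3; 0 1 0; 0 0 1]
T3·…·T1 = [1 0 -3; 0 1 -1; 0 0 1]
T4·…·T1 = [1 0 -3; -1 1 2; 0 0 1]

T = [1 0 -3; -1 1 2; 0 0 1]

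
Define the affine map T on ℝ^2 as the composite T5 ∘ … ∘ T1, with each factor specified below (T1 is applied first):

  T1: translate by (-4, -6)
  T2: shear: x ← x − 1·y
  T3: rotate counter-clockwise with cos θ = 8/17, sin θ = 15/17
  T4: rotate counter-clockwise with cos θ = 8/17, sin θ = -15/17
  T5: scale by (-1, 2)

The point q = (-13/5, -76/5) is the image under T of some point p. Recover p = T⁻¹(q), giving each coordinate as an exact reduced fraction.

T1 = [1 0 -4; 0 1 -6; 0 0 1]
T2·T1 = [1 -1 2; 0 1 -6; 0 0 1]
T3·…·T1 = [8/17 -23/17 106/17; 15/17 -7/17 -18/17; 0 0 1]
T4·…·T1 = [1 -1 2; 0 1 -6; 0 0 1]
T5·…·T1 = [-1 1 -2; 0 2 -12; 0 0 1]
det M = -2; M⁻¹ = [-1 1/2 4; 0 1/2 6; 0 0 1]
M⁻¹ · (-13/5, -76/5)ᵀ = (-1, -8/5)ᵀ

p = (-1, -8/5)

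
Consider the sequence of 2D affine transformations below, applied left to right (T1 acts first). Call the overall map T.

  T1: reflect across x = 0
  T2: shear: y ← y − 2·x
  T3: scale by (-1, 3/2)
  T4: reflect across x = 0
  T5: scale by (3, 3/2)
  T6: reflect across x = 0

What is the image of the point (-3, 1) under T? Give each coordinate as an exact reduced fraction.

T(p) = (-9, -45/4)

T1 reflect across x = 0: (-3, 1) → (3, 1)
T2 shear: y ← y − 2·x: (3, 1) → (3, -5)
T3 scale by (-1, 3/2): (3, -5) → (-3, -15/2)
T4 reflect across x = 0: (-3, -15/2) → (3, -15/2)
T5 scale by (3, 3/2): (3, -15/2) → (9, -45/4)
T6 reflect across x = 0: (9, -45/4) → (-9, -45/4)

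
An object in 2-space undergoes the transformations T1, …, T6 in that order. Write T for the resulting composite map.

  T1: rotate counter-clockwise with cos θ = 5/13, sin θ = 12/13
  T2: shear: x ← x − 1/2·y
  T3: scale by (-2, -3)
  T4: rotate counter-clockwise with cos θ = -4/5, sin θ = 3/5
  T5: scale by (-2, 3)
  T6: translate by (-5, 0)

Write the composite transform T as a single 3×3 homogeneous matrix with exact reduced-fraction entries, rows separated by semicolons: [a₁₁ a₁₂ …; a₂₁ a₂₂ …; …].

T = [-40/13 142/65 -5; 90/13 441/65 0; 0 0 1]

T1 = [5/13 -12/13 0; 12/13 5/13 0; 0 0 1]
T2·T1 = [-1/13 -29/26 0; 12/13 5/13 0; 0 0 1]
T3·…·T1 = [2/13 29/13 0; -36/13 -15/13 0; 0 0 1]
T4·…·T1 = [20/13 -71/65 0; 30/13 147/65 0; 0 0 1]
T5·…·T1 = [-40/13 142/65 0; 90/13 441/65 0; 0 0 1]
T6·…·T1 = [-40/13 142/65 -5; 90/13 441/65 0; 0 0 1]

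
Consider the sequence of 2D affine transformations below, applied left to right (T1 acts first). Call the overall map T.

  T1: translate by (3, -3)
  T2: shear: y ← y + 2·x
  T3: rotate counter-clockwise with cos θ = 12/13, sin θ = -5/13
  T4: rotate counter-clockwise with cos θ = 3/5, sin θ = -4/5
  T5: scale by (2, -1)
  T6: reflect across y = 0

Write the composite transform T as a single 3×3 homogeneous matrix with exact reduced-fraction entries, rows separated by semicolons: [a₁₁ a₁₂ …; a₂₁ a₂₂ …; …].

T1 = [1 0 3; 0 1 -3; 0 0 1]
T2·T1 = [1 0 3; 2 1 3; 0 0 1]
T3·…·T1 = [22/13 5/13 51/13; 19/13 12/13 21/13; 0 0 1]
T4·…·T1 = [142/65 63/65 237/65; -31/65 16/65 -141/65; 0 0 1]
T5·…·T1 = [284/65 126/65 474/65; 31/65 -16/65 141/65; 0 0 1]
T6·…·T1 = [284/65 126/65 474/65; -31/65 16/65 -141/65; 0 0 1]

T = [284/65 126/65 474/65; -31/65 16/65 -141/65; 0 0 1]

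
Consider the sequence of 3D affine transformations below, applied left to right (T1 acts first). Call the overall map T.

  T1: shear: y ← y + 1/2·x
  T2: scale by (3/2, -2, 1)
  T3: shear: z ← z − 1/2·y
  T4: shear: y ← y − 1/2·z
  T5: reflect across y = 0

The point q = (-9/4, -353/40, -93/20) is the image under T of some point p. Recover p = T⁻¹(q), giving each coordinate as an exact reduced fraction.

p = (-3/2, -5/2, -7/5)

T1 = [1 0 0 0; 1/2 1 0 0; 0 0 1 0; 0 0 0 1]
T2·T1 = [3/2 0 0 0; -1 -2 0 0; 0 0 1 0; 0 0 0 1]
T3·…·T1 = [3/2 0 0 0; -1 -2 0 0; 1/2 1 1 0; 0 0 0 1]
T4·…·T1 = [3/2 0 0 0; -5/4 -5/2 -1/2 0; 1/2 1 1 0; 0 0 0 1]
T5·…·T1 = [3/2 0 0 0; 5/4 5/2 1/2 0; 1/2 1 1 0; 0 0 0 1]
det M = 3; M⁻¹ = [2/3 0 0 0; -1/3 1/2 -1/4 0; 0 -1/2 5/4 0; 0 0 0 1]
M⁻¹ · (-9/4, -353/40, -93/20)ᵀ = (-3/2, -5/2, -7/5)ᵀ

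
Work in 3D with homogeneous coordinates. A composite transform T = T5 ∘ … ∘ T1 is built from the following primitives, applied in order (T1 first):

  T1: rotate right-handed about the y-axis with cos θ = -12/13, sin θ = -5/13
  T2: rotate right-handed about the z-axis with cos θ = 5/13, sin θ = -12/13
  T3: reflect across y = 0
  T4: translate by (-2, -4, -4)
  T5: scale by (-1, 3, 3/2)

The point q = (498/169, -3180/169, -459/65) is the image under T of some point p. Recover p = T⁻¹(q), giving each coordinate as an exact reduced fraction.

T1 = [-12/13 0 -5/13 0; 0 1 0 0; 5/13 0 -12/13 0; 0 0 0 1]
T2·T1 = [-60/169 12/13 -25/169 0; 144/169 5/13 60/169 0; 5/13 0 -12/13 0; 0 0 0 1]
T3·…·T1 = [-60/169 12/13 -25/169 0; -144/169 -5/13 -60/169 0; 5/13 0 -12/13 0; 0 0 0 1]
T4·…·T1 = [-60/169 12/13 -25/169 -2; -144/169 -5/13 -60/169 -4; 5/13 0 -12/13 -4; 0 0 0 1]
T5·…·T1 = [60/169 -12/13 25/169 2; -432/169 -15/13 -180/169 -12; 15/26 0 -18/13 -6; 0 0 0 1]
det M = 9/2; M⁻¹ = [60/169 -48/169 10/39 -436/169; -12/13 -5/39 0 4/13; 25/169 -20/169 -8/13 -914/169; 0 0 0 1]
M⁻¹ · (498/169, -3180/169, -459/65)ᵀ = (2, 0, 8/5)ᵀ

p = (2, 0, 8/5)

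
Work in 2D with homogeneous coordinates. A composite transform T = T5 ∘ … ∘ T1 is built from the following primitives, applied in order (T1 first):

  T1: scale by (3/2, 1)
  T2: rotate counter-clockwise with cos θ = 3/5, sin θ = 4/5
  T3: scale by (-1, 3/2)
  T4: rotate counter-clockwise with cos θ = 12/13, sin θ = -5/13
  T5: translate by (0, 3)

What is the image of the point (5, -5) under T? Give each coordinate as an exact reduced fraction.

T1 scale by (3/2, 1): (5, -5) → (15/2, -5)
T2 rotate counter-clockwise with cos θ = 3/5, sin θ = 4/5: (15/2, -5) → (17/2, 3)
T3 scale by (-1, 3/2): (17/2, 3) → (-17/2, 9/2)
T4 rotate counter-clockwise with cos θ = 12/13, sin θ = -5/13: (-17/2, 9/2) → (-159/26, 193/26)
T5 translate by (0, 3): (-159/26, 193/26) → (-159/26, 271/26)

T(p) = (-159/26, 271/26)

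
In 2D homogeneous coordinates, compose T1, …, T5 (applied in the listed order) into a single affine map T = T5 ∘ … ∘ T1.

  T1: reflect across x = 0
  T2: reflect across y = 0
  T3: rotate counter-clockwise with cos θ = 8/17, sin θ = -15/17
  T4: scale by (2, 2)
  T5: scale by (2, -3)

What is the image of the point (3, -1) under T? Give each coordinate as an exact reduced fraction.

T1 reflect across x = 0: (3, -1) → (-3, -1)
T2 reflect across y = 0: (-3, -1) → (-3, 1)
T3 rotate counter-clockwise with cos θ = 8/17, sin θ = -15/17: (-3, 1) → (-9/17, 53/17)
T4 scale by (2, 2): (-9/17, 53/17) → (-18/17, 106/17)
T5 scale by (2, -3): (-18/17, 106/17) → (-36/17, -318/17)

T(p) = (-36/17, -318/17)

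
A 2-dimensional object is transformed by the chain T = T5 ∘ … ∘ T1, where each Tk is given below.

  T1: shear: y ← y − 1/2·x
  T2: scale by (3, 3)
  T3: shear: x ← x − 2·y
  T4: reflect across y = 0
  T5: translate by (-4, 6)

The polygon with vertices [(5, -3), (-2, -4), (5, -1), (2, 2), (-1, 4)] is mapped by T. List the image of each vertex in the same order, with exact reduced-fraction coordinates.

T1 shear: y ← y − 1/2·x: (5, -3) → (5, -11/2); (-2, -4) → (-2, -3); (5, -1) → (5, -7/2); (2, 2) → (2, 1); (-1, 4) → (-1, 9/2)
T2 scale by (3, 3): (5, -11/2) → (15, -33/2); (-2, -3) → (-6, -9); (5, -7/2) → (15, -21/2); (2, 1) → (6, 3); (-1, 9/2) → (-3, 27/2)
T3 shear: x ← x − 2·y: (15, -33/2) → (48, -33/2); (-6, -9) → (12, -9); (15, -21/2) → (36, -21/2); (6, 3) → (0, 3); (-3, 27/2) → (-30, 27/2)
T4 reflect across y = 0: (48, -33/2) → (48, 33/2); (12, -9) → (12, 9); (36, -21/2) → (36, 21/2); (0, 3) → (0, -3); (-30, 27/2) → (-30, -27/2)
T5 translate by (-4, 6): (48, 33/2) → (44, 45/2); (12, 9) → (8, 15); (36, 21/2) → (32, 33/2); (0, -3) → (-4, 3); (-30, -27/2) → (-34, -15/2)

image vertices: (44, 45/2), (8, 15), (32, 33/2), (-4, 3), (-34, -15/2)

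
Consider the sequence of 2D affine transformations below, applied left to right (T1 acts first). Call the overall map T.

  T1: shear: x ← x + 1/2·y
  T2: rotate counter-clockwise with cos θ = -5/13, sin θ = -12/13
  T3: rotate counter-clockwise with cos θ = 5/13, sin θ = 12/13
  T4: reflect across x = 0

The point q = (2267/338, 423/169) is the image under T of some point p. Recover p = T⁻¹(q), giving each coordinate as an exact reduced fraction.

T1 = [1 1/2 0; 0 1 0; 0 0 1]
T2·T1 = [-5/13 19/26 0; -12/13 -11/13 0; 0 0 1]
T3·…·T1 = [119/169 359/338 0; -120/169 59/169 0; 0 0 1]
T4·…·T1 = [-119/169 -359/338 0; -120/169 59/169 0; 0 0 1]
det M = -1; M⁻¹ = [-59/169 -359/338 0; -120/169 119/169 0; 0 0 1]
M⁻¹ · (2267/338, 423/169)ᵀ = (-5, -3)ᵀ

p = (-5, -3)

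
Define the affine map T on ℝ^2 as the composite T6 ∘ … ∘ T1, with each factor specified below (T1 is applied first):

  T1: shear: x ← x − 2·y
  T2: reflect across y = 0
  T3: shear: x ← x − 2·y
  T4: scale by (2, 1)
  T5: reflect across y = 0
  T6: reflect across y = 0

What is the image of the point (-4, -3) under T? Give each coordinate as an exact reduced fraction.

T1 shear: x ← x − 2·y: (-4, -3) → (2, -3)
T2 reflect across y = 0: (2, -3) → (2, 3)
T3 shear: x ← x − 2·y: (2, 3) → (-4, 3)
T4 scale by (2, 1): (-4, 3) → (-8, 3)
T5 reflect across y = 0: (-8, 3) → (-8, -3)
T6 reflect across y = 0: (-8, -3) → (-8, 3)

T(p) = (-8, 3)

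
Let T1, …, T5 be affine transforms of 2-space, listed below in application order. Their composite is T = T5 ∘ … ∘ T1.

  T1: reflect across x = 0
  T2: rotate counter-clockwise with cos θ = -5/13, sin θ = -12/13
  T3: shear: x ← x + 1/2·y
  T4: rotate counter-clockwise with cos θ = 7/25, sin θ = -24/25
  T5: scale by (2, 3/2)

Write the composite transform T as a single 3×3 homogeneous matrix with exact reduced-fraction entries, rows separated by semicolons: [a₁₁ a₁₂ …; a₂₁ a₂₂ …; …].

T1 = [-1 0 0; 0 1 0; 0 0 1]
T2·T1 = [5/13 12/13 0; 12/13 -5/13 0; 0 0 1]
T3·…·T1 = [11/13 19/26 0; 12/13 -5/13 0; 0 0 1]
T4·…·T1 = [73/65 -107/650 0; -36/65 -263/325 0; 0 0 1]
T5·…·T1 = [146/65 -107/325 0; -54/65 -789/650 0; 0 0 1]

T = [146/65 -107/325 0; -54/65 -789/650 0; 0 0 1]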